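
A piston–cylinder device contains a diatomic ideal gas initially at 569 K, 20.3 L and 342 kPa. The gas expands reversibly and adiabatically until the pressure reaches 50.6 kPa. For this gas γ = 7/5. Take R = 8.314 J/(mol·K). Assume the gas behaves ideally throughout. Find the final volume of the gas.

79.5 L

Adiabatic: T₂/T₁ = (P₂/P₁)^((γ−1)/γ) ⇒ T₂ = 569×(0.148)^0.286 = 330 K; V₂ = 79.5 L.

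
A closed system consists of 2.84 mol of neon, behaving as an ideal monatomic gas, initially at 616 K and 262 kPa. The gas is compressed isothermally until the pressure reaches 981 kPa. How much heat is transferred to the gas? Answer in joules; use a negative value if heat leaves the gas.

-19200 J

V₁ = nRT₁/P₁ = 2.84×8.314×616/262 = 55.5 L.
Isothermal: T stays 616 K; PV = const ⇒ V₂ = 14.8 L, P₂ = 981 kPa.
ΔU = 0 (ideal gas, T constant).
W = nRT ln(V₂/V₁) = 2.84×8.314×616×ln(0.267) = -19200 J.
Q = ΔU + W = -19200 J.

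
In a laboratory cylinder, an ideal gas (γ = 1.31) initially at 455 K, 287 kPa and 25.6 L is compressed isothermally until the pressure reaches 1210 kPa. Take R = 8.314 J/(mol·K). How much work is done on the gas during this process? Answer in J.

n = P₁V₁/(RT₁) = 287×25.6/(8.314×455) = 1.94 mol.
Isothermal: T stays 455 K; PV = const ⇒ V₂ = 6.07 L, P₂ = 1210 kPa.
W = nRT ln(V₂/V₁) = 1.94×8.314×455×ln(0.237) = -10600 J.
Work done on the gas = −W_by = 10600 J.

10600 J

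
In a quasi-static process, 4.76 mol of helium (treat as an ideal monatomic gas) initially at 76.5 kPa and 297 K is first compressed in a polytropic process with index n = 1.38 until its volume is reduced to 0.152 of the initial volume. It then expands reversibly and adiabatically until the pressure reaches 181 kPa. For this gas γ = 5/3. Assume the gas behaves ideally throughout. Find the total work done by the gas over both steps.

-14300 J

V₁ = nRT₁/P₁ = 4.76×8.314×297/76.5 = 154 L.
Step 1 — Polytropic n=1.38: T₂ = T₁(V₁/V₂)^(n−1) = 297×(6.58)^0.38 = 608 K; P₂ = P₁(V₁/V₂)^n = 1030 kPa.
W = (P₁V₁−P₂V₂)/(n−1) = (76.5×154−1030×23.4)/0.38 = -32400 J.
ΔU = nCvΔT = 4.76×12.5×(608−297) = 18400 J.
Q = ΔU + W = -13900 J.
State after step 1: P = 1030 kPa, V = 23.4 L, T = 608 K.
Step 2 — Adiabatic: T₂/T₁ = (P₂/P₁)^((γ−1)/γ) ⇒ T₂ = 608×(0.176)^0.400 = 303 K; V₂ = 66.3 L.
ΔU = nCvΔT = 4.76×12.5×(303−608) = -18100 J.
Q = 0 for an adiabatic process, so W = −ΔU = 18100 J.
Net over both steps: W = -14300 J, Q = -13900 J, ΔU = 364 J.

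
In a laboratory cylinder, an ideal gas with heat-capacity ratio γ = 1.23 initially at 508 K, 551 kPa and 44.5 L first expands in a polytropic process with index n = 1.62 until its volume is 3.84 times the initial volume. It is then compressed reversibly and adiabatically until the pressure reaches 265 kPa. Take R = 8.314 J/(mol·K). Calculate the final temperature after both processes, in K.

289 K

n = P₁V₁/(RT₁) = 551×44.5/(8.314×508) = 5.81 mol.
Step 1 — Polytropic n=1.62: T₂ = T₁(V₁/V₂)^(n−1) = 508×(0.260)^0.62 = 221 K; P₂ = P₁(V₁/V₂)^n = 62.3 kPa.
W = (P₁V₁−P₂V₂)/(n−1) = (551×44.5−62.3×171)/0.62 = 22400 J.
ΔU = nCvΔT = 5.81×36.1×(221−508) = -60300 J.
Q = ΔU + W = -37900 J.
State after step 1: P = 62.3 kPa, V = 171 L, T = 221 K.
Step 2 — Adiabatic: T₂/T₁ = (P₂/P₁)^((γ−1)/γ) ⇒ T₂ = 221×(4.25)^0.187 = 289 K; V₂ = 52.7 L.
ΔU = nCvΔT = 5.81×36.1×(289−221) = 14400 J.
Q = 0 for an adiabatic process, so W = −ΔU = -14400 J.
Net over both steps: W = 7980 J, Q = -37900 J, ΔU = -45900 J.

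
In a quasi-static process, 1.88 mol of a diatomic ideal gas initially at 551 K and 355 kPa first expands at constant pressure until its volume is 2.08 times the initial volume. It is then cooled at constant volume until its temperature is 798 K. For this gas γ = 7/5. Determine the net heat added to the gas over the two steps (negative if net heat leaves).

V₁ = nRT₁/P₁ = 1.88×8.314×551/355 = 24.3 L.
Step 1 — Isobaric: P stays 355 kPa; V/T = const ⇒ T₂ = 1150 K, V₂ = 50.5 L.
W = PΔV = 355×(50.5−24.3) kPa·L = 9300 J.
ΔU = nCvΔT = 1.88×20.8×(1150−551) = 23300 J.
Q = ΔU + W = nCpΔT = 32600 J.
State after step 1: P = 355 kPa, V = 50.5 L, T = 1150 K.
Step 2 — Isochoric: V stays 50.5 L; P/T = const ⇒ T₂ = 798 K, P₂ = 247 kPa.
W = 0 (no volume change).
ΔU = nCvΔT = 1.88×20.8×(798−1150) = -13600 J.
Q = ΔU = -13600 J.
Net over both steps: W = 9300 J, Q = 19000 J, ΔU = 9650 J.

19000 J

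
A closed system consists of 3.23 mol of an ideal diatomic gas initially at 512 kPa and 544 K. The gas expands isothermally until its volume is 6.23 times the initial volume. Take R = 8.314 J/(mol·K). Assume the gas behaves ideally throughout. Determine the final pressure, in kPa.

82.2 kPa

V₁ = nRT₁/P₁ = 3.23×8.314×544/512 = 28.5 L.
Isothermal: T stays 544 K; PV = const ⇒ V₂ = 178 L, P₂ = 82.2 kPa.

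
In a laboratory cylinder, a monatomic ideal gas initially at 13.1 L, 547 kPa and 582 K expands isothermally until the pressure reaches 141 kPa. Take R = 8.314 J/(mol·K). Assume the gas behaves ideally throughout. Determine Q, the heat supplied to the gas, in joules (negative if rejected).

9710 J

n = P₁V₁/(RT₁) = 547×13.1/(8.314×582) = 1.48 mol.
Isothermal: T stays 582 K; PV = const ⇒ V₂ = 50.8 L, P₂ = 141 kPa.
ΔU = 0 (ideal gas, T constant).
W = nRT ln(V₂/V₁) = 1.48×8.314×582×ln(3.88) = 9710 J.
Q = ΔU + W = 9710 J.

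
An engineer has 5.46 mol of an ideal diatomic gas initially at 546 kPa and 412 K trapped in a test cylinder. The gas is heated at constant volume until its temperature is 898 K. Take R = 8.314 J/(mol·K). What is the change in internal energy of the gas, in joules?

55200 J

V₁ = nRT₁/P₁ = 5.46×8.314×412/546 = 34.3 L.
Isochoric: V stays 34.3 L; P/T = const ⇒ T₂ = 898 K, P₂ = 1190 kPa.
For an ideal gas ΔU = nCvΔT with Cv = (5/2)R = 20.8 J/(mol·K).
ΔU = 5.46×20.8×(898−412) = 55200 J.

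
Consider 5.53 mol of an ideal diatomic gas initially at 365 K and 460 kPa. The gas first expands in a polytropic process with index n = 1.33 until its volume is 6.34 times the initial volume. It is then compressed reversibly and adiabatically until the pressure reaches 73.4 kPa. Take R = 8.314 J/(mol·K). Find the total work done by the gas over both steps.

V₁ = nRT₁/P₁ = 5.53×8.314×365/460 = 36.5 L.
Step 1 — Polytropic n=1.33: T₂ = T₁(V₁/V₂)^(n−1) = 365×(0.158)^0.33 = 198 K; P₂ = P₁(V₁/V₂)^n = 39.4 kPa.
W = (P₁V₁−P₂V₂)/(n−1) = (460×36.5−39.4×231)/0.33 = 23200 J.
ΔU = nCvΔT = 5.53×20.8×(198−365) = -19100 J.
Q = ΔU + W = 4060 J.
State after step 1: P = 39.4 kPa, V = 231 L, T = 198 K.
Step 2 — Adiabatic: T₂/T₁ = (P₂/P₁)^((γ−1)/γ) ⇒ T₂ = 198×(1.86)^0.286 = 237 K; V₂ = 148 L.
ΔU = nCvΔT = 5.53×20.8×(237−198) = 4430 J.
Q = 0 for an adiabatic process, so W = −ΔU = -4430 J.
Net over both steps: W = 18800 J, Q = 4060 J, ΔU = -14700 J.

18800 J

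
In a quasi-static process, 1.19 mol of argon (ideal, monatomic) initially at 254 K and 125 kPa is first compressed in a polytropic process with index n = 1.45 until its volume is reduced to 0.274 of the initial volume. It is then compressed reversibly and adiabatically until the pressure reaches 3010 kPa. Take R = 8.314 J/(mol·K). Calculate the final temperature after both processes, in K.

766 K

V₁ = nRT₁/P₁ = 1.19×8.314×254/125 = 20.1 L.
Step 1 — Polytropic n=1.45: T₂ = T₁(V₁/V₂)^(n−1) = 254×(3.65)^0.45 = 455 K; P₂ = P₁(V₁/V₂)^n = 817 kPa.
W = (P₁V₁−P₂V₂)/(n−1) = (125×20.1−817×5.51)/0.45 = -4420 J.
ΔU = nCvΔT = 1.19×12.5×(455−254) = 2980 J.
Q = ΔU + W = -1430 J.
State after step 1: P = 817 kPa, V = 5.51 L, T = 455 K.
Step 2 — Adiabatic: T₂/T₁ = (P₂/P₁)^((γ−1)/γ) ⇒ T₂ = 455×(3.68)^0.400 = 766 K; V₂ = 2.52 L.
ΔU = nCvΔT = 1.19×12.5×(766−455) = 4620 J.
Q = 0 for an adiabatic process, so W = −ΔU = -4620 J.
Net over both steps: W = -9040 J, Q = -1430 J, ΔU = 7600 J.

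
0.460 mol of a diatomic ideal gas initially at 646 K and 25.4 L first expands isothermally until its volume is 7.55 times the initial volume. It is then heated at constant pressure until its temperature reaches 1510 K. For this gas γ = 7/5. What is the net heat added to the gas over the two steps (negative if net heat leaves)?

P₁ = nRT₁/V₁ = 0.460×8.314×646/25.4 = 97.3 kPa.
Step 1 — Isothermal: T stays 646 K; PV = const ⇒ V₂ = 192 L, P₂ = 12.9 kPa.
ΔU = 0 (ideal gas, T constant).
W = nRT ln(V₂/V₁) = 0.460×8.314×646×ln(7.55) = 4990 J.
Q = ΔU + W = 4990 J.
State after step 1: P = 12.9 kPa, V = 192 L, T = 646 K.
Step 2 — Isobaric: P stays 12.9 kPa; V/T = const ⇒ T₂ = 1510 K, V₂ = 448 L.
W = PΔV = 12.9×(448−192) kPa·L = 3300 J.
ΔU = nCvΔT = 0.460×20.8×(1510−646) = 8260 J.
Q = ΔU + W = nCpΔT = 11600 J.
Net over both steps: W = 8300 J, Q = 16600 J, ΔU = 8260 J.

16600 J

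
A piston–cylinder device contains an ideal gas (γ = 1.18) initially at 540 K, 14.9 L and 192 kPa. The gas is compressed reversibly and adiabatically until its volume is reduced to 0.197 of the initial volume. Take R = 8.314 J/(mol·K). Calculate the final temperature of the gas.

Adiabatic: TV^(γ−1) = const ⇒ T₂ = 540×(5.08)^0.180 = 723 K; PV^γ = const ⇒ P₂ = 1310 kPa.

723 K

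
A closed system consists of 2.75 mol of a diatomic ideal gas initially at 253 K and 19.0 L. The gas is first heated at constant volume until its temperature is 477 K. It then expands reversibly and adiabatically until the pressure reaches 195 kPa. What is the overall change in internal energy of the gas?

5570 J

P₁ = nRT₁/V₁ = 2.75×8.314×253/19.0 = 304 kPa.
Step 1 — Isochoric: V stays 19.0 L; P/T = const ⇒ T₂ = 477 K, P₂ = 574 kPa.
W = 0 (no volume change).
ΔU = nCvΔT = 2.75×20.8×(477−253) = 12800 J.
Q = ΔU = 12800 J.
State after step 1: P = 574 kPa, V = 19.0 L, T = 477 K.
Step 2 — Adiabatic: T₂/T₁ = (P₂/P₁)^((γ−1)/γ) ⇒ T₂ = 477×(0.340)^0.286 = 350 K; V₂ = 41.1 L.
ΔU = nCvΔT = 2.75×20.8×(350−477) = -7240 J.
Q = 0 for an adiabatic process, so W = −ΔU = 7240 J.
Net over both steps: W = 7240 J, Q = 12800 J, ΔU = 5570 J.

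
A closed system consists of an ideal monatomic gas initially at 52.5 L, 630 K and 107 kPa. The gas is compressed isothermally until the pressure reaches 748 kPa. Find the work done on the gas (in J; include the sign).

10900 J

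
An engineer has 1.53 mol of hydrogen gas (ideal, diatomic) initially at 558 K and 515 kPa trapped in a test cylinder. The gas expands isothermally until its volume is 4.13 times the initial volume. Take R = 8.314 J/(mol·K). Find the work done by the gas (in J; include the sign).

10100 J

V₁ = nRT₁/P₁ = 1.53×8.314×558/515 = 13.8 L.
Isothermal: T stays 558 K; PV = const ⇒ V₂ = 56.9 L, P₂ = 125 kPa.
W = nRT ln(V₂/V₁) = 1.53×8.314×558×ln(4.13) = 10100 J.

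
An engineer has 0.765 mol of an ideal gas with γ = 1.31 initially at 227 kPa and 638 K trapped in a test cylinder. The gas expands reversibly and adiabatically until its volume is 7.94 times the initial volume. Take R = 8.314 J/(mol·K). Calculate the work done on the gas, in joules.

-6200 J

V₁ = nRT₁/P₁ = 0.765×8.314×638/227 = 17.9 L.
Adiabatic: TV^(γ−1) = const ⇒ T₂ = 638×(0.126)^0.310 = 336 K; PV^γ = const ⇒ P₂ = 15.0 kPa.
ΔU = nCvΔT = 0.765×26.8×(336−638) = -6200 J.
Q = 0 for an adiabatic process, so W = −ΔU = 6200 J.
Work done on the gas = −W_by = -6200 J.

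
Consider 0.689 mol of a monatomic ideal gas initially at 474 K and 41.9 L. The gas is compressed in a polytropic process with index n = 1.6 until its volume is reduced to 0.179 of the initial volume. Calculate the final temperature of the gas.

1330 K

P₁ = nRT₁/V₁ = 0.689×8.314×474/41.9 = 64.8 kPa.
Polytropic n=1.6: T₂ = T₁(V₁/V₂)^(n−1) = 474×(5.59)^0.60 = 1330 K; P₂ = P₁(V₁/V₂)^n = 1020 kPa.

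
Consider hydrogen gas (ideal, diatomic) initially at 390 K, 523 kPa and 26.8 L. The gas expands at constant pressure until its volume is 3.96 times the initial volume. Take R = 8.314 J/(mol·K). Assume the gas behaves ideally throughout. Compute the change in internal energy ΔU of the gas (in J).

104000 J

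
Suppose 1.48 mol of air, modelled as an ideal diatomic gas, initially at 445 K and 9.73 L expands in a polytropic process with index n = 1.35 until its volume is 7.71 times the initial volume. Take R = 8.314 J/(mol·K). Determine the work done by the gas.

7990 J

P₁ = nRT₁/V₁ = 1.48×8.314×445/9.73 = 563 kPa.
Polytropic n=1.35: T₂ = T₁(V₁/V₂)^(n−1) = 445×(0.130)^0.35 = 218 K; P₂ = P₁(V₁/V₂)^n = 35.7 kPa.
W = (P₁V₁−P₂V₂)/(n−1) = (563×9.73−35.7×75.0)/0.35 = 7990 J.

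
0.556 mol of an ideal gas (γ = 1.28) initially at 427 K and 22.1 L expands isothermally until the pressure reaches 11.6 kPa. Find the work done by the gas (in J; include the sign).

4030 J

P₁ = nRT₁/V₁ = 0.556×8.314×427/22.1 = 89.3 kPa.
Isothermal: T stays 427 K; PV = const ⇒ V₂ = 170 L, P₂ = 11.6 kPa.
W = nRT ln(V₂/V₁) = 0.556×8.314×427×ln(7.70) = 4030 J.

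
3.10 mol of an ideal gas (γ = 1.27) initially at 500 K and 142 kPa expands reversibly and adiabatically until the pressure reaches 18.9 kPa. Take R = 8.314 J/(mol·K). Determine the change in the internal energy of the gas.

-16600 J

V₁ = nRT₁/P₁ = 3.10×8.314×500/142 = 90.8 L.
Adiabatic: T₂/T₁ = (P₂/P₁)^((γ−1)/γ) ⇒ T₂ = 500×(0.133)^0.213 = 326 K; V₂ = 444 L.
For an ideal gas ΔU = nCvΔT with Cv = R/(γ−1) = 30.8 J/(mol·K).
ΔU = 3.10×30.8×(326−500) = -16600 J.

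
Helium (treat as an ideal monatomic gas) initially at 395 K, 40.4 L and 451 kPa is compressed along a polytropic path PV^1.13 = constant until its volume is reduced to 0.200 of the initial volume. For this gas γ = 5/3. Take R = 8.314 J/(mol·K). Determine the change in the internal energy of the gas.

6360 J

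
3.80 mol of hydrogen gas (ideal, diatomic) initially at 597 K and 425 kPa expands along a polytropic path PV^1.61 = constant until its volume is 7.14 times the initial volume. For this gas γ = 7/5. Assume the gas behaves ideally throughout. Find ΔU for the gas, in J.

V₁ = nRT₁/P₁ = 3.80×8.314×597/425 = 44.4 L.
Polytropic n=1.61: T₂ = T₁(V₁/V₂)^(n−1) = 597×(0.140)^0.61 = 180 K; P₂ = P₁(V₁/V₂)^n = 17.9 kPa.
For an ideal gas ΔU = nCvΔT with Cv = (5/2)R = 20.8 J/(mol·K).
ΔU = 3.80×20.8×(180−597) = -32900 J.

-32900 J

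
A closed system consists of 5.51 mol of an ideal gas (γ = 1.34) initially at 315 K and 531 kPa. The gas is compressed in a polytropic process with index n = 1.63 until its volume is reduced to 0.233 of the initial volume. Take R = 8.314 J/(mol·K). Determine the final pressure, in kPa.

V₁ = nRT₁/P₁ = 5.51×8.314×315/531 = 27.2 L.
Polytropic n=1.63: T₂ = T₁(V₁/V₂)^(n−1) = 315×(4.29)^0.63 = 789 K; P₂ = P₁(V₁/V₂)^n = 5710 kPa.

5710 kPa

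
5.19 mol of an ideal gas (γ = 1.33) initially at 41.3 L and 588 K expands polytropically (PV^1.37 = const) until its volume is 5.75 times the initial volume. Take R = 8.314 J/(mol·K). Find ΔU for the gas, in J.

-36600 J

P₁ = nRT₁/V₁ = 5.19×8.314×588/41.3 = 614 kPa.
Polytropic n=1.37: T₂ = T₁(V₁/V₂)^(n−1) = 588×(0.174)^0.37 = 308 K; P₂ = P₁(V₁/V₂)^n = 55.9 kPa.
For an ideal gas ΔU = nCvΔT with Cv = R/(γ−1) = 25.2 J/(mol·K).
ΔU = 5.19×25.2×(308−588) = -36600 J.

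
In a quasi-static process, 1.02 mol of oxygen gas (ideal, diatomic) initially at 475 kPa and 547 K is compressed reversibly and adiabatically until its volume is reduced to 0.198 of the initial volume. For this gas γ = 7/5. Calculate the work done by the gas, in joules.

-10600 J

V₁ = nRT₁/P₁ = 1.02×8.314×547/475 = 9.77 L.
Adiabatic: TV^(γ−1) = const ⇒ T₂ = 547×(5.05)^0.400 = 1050 K; PV^γ = const ⇒ P₂ = 4590 kPa.
ΔU = nCvΔT = 1.02×20.8×(1050−547) = 10600 J.
Q = 0 for an adiabatic process, so W = −ΔU = -10600 J.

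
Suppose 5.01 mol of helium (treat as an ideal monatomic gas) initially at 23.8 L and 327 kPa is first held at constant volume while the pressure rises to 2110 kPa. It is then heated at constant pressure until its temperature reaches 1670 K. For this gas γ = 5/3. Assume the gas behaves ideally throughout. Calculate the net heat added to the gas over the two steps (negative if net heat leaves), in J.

112000 J

T₁ = P₁V₁/(nR) = 327×23.8/(5.01×8.314) = 187 K.
Step 1 — Isochoric: V stays 23.8 L; P/T = const ⇒ T₂ = 1210 K, P₂ = 2110 kPa.
W = 0 (no volume change).
ΔU = nCvΔT = 5.01×12.5×(1210−187) = 63700 J.
Q = ΔU = 63700 J.
State after step 1: P = 2110 kPa, V = 23.8 L, T = 1210 K.
Step 2 — Isobaric: P stays 2110 kPa; V/T = const ⇒ T₂ = 1670 K, V₂ = 33.0 L.
W = PΔV = 2110×(33.0−23.8) kPa·L = 19300 J.
ΔU = nCvΔT = 5.01×12.5×(1670−1210) = 29000 J.
Q = ΔU + W = nCpΔT = 48400 J.
Net over both steps: W = 19300 J, Q = 112000 J, ΔU = 92700 J.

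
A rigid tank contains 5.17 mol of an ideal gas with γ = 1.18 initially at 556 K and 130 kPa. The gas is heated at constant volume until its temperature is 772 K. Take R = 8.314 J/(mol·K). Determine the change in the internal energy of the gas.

51600 J

V₁ = nRT₁/P₁ = 5.17×8.314×556/130 = 184 L.
Isochoric: V stays 184 L; P/T = const ⇒ T₂ = 772 K, P₂ = 181 kPa.
For an ideal gas ΔU = nCvΔT with Cv = R/(γ−1) = 46.2 J/(mol·K).
ΔU = 5.17×46.2×(772−556) = 51600 J.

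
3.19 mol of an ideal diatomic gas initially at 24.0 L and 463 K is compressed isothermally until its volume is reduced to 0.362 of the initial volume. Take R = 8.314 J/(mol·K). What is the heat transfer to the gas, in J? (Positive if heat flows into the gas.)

-12500 J

P₁ = nRT₁/V₁ = 3.19×8.314×463/24.0 = 512 kPa.
Isothermal: T stays 463 K; PV = const ⇒ V₂ = 8.69 L, P₂ = 1410 kPa.
ΔU = 0 (ideal gas, T constant).
W = nRT ln(V₂/V₁) = 3.19×8.314×463×ln(0.362) = -12500 J.
Q = ΔU + W = -12500 J.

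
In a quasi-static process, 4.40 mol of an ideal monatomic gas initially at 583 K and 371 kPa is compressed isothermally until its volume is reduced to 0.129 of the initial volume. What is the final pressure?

2880 kPa

V₁ = nRT₁/P₁ = 4.40×8.314×583/371 = 57.5 L.
Isothermal: T stays 583 K; PV = const ⇒ V₂ = 7.42 L, P₂ = 2880 kPa.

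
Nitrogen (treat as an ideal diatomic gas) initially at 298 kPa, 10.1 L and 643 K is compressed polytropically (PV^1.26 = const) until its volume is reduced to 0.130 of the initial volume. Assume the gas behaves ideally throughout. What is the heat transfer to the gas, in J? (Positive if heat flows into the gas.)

-2830 J

n = P₁V₁/(RT₁) = 298×10.1/(8.314×643) = 0.563 mol.
Polytropic n=1.26: T₂ = T₁(V₁/V₂)^(n−1) = 643×(7.69)^0.26 = 1090 K; P₂ = P₁(V₁/V₂)^n = 3900 kPa.
W = (P₁V₁−P₂V₂)/(n−1) = (298×10.1−3900×1.31)/0.26 = -8100 J.
ΔU = nCvΔT = 0.563×20.8×(1090−643) = 5260 J.
Q = ΔU + W = -2830 J.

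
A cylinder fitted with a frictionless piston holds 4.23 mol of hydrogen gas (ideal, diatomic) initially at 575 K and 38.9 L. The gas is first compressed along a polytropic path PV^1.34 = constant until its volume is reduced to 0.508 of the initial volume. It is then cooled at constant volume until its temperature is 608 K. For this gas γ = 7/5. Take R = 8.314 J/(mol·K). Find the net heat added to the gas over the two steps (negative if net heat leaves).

-12500 J

P₁ = nRT₁/V₁ = 4.23×8.314×575/38.9 = 520 kPa.
Step 1 — Polytropic n=1.34: T₂ = T₁(V₁/V₂)^(n−1) = 575×(1.97)^0.34 = 724 K; P₂ = P₁(V₁/V₂)^n = 1290 kPa.
W = (P₁V₁−P₂V₂)/(n−1) = (520×38.9−1290×19.8)/0.34 = -15400 J.
ΔU = nCvΔT = 4.23×20.8×(724−575) = 13100 J.
Q = ΔU + W = -2310 J.
State after step 1: P = 1290 kPa, V = 19.8 L, T = 724 K.
Step 2 — Isochoric: V stays 19.8 L; P/T = const ⇒ T₂ = 608 K, P₂ = 1080 kPa.
W = 0 (no volume change).
ΔU = nCvΔT = 4.23×20.8×(608−724) = -10200 J.
Q = ΔU = -10200 J.
Net over both steps: W = -15400 J, Q = -12500 J, ΔU = 2900 J.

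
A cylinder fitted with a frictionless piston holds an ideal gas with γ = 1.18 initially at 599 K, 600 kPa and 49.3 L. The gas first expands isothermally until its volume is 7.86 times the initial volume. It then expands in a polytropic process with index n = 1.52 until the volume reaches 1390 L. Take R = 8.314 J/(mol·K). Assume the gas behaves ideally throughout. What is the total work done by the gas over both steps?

88600 J

n = P₁V₁/(RT₁) = 600×49.3/(8.314×599) = 5.94 mol.
Step 1 — Isothermal: T stays 599 K; PV = const ⇒ V₂ = 387 L, P₂ = 76.3 kPa.
ΔU = 0 (ideal gas, T constant).
W = nRT ln(V₂/V₁) = 5.94×8.314×599×ln(7.86) = 61000 J.
Q = ΔU + W = 61000 J.
State after step 1: P = 76.3 kPa, V = 387 L, T = 599 K.
Step 2 — Polytropic n=1.52: T₂ = T₁(V₁/V₂)^(n−1) = 599×(0.279)^0.52 = 308 K; P₂ = P₁(V₁/V₂)^n = 11.0 kPa.
W = (P₁V₁−P₂V₂)/(n−1) = (76.3×387−11.0×1390)/0.52 = 27600 J.
ΔU = nCvΔT = 5.94×46.2×(308−599) = -79800 J.
Q = ΔU + W = -52100 J.
Net over both steps: W = 88600 J, Q = 8840 J, ΔU = -79800 J.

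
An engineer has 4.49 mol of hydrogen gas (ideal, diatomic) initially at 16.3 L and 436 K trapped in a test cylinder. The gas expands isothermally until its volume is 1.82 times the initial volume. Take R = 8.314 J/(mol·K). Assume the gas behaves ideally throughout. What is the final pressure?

P₁ = nRT₁/V₁ = 4.49×8.314×436/16.3 = 999 kPa.
Isothermal: T stays 436 K; PV = const ⇒ V₂ = 29.7 L, P₂ = 549 kPa.

549 kPa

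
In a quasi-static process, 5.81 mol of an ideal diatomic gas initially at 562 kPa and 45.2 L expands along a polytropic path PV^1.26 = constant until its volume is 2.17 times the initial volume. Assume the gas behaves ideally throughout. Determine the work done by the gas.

17800 J

T₁ = P₁V₁/(nR) = 562×45.2/(5.81×8.314) = 526 K.
Polytropic n=1.26: T₂ = T₁(V₁/V₂)^(n−1) = 526×(0.461)^0.26 = 430 K; P₂ = P₁(V₁/V₂)^n = 212 kPa.
W = (P₁V₁−P₂V₂)/(n−1) = (562×45.2−212×98.1)/0.26 = 17800 J.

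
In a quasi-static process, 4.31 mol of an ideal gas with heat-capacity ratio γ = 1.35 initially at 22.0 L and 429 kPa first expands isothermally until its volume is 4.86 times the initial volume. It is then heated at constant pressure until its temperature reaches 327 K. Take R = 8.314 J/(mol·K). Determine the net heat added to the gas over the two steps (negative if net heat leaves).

23700 J

T₁ = P₁V₁/(nR) = 429×22.0/(4.31×8.314) = 263 K.
Step 1 — Isothermal: T stays 263 K; PV = const ⇒ V₂ = 107 L, P₂ = 88.3 kPa.
ΔU = 0 (ideal gas, T constant).
W = nRT ln(V₂/V₁) = 4.31×8.314×263×ln(4.86) = 14900 J.
Q = ΔU + W = 14900 J.
State after step 1: P = 88.3 kPa, V = 107 L, T = 263 K.
Step 2 — Isobaric: P stays 88.3 kPa; V/T = const ⇒ T₂ = 327 K, V₂ = 133 L.
W = PΔV = 88.3×(133−107) kPa·L = 2280 J.
ΔU = nCvΔT = 4.31×23.8×(327−263) = 6510 J.
Q = ΔU + W = nCpΔT = 8790 J.
Net over both steps: W = 17200 J, Q = 23700 J, ΔU = 6510 J.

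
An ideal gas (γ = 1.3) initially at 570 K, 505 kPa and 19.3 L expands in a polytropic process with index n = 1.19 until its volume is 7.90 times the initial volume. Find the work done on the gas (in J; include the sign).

-16700 J

n = P₁V₁/(RT₁) = 505×19.3/(8.314×570) = 2.06 mol.
Polytropic n=1.19: T₂ = T₁(V₁/V₂)^(n−1) = 570×(0.127)^0.19 = 385 K; P₂ = P₁(V₁/V₂)^n = 43.2 kPa.
W = (P₁V₁−P₂V₂)/(n−1) = (505×19.3−43.2×152)/0.19 = 16700 J.
Work done on the gas = −W_by = -16700 J.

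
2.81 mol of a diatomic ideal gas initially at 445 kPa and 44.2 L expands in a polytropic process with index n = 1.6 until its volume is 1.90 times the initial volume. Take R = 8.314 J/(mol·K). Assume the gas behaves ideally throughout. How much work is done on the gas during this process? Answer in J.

-10500 J

T₁ = P₁V₁/(nR) = 445×44.2/(2.81×8.314) = 842 K.
Polytropic n=1.6: T₂ = T₁(V₁/V₂)^(n−1) = 842×(0.526)^0.60 = 573 K; P₂ = P₁(V₁/V₂)^n = 159 kPa.
W = (P₁V₁−P₂V₂)/(n−1) = (445×44.2−159×84.0)/0.60 = 10500 J.
Work done on the gas = −W_by = -10500 J.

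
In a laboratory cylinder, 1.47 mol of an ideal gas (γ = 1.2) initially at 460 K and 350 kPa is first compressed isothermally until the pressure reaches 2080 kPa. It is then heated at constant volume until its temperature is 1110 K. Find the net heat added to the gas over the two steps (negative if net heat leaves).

V₁ = nRT₁/P₁ = 1.47×8.314×460/350 = 16.1 L.
Step 1 — Isothermal: T stays 460 K; PV = const ⇒ V₂ = 2.70 L, P₂ = 2080 kPa.
ΔU = 0 (ideal gas, T constant).
W = nRT ln(V₂/V₁) = 1.47×8.314×460×ln(0.168) = -10000 J.
Q = ΔU + W = -10000 J.
State after step 1: P = 2080 kPa, V = 2.70 L, T = 460 K.
Step 2 — Isochoric: V stays 2.70 L; P/T = const ⇒ T₂ = 1110 K, P₂ = 5020 kPa.
W = 0 (no volume change).
ΔU = nCvΔT = 1.47×41.6×(1110−460) = 39700 J.
Q = ΔU = 39700 J.
Net over both steps: W = -10000 J, Q = 29700 J, ΔU = 39700 J.

29700 J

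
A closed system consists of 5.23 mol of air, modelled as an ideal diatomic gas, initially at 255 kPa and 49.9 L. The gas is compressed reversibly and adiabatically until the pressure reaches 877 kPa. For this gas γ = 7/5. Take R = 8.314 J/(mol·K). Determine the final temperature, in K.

416 K

T₁ = P₁V₁/(nR) = 255×49.9/(5.23×8.314) = 293 K.
Adiabatic: T₂/T₁ = (P₂/P₁)^((γ−1)/γ) ⇒ T₂ = 293×(3.44)^0.286 = 416 K; V₂ = 20.6 L.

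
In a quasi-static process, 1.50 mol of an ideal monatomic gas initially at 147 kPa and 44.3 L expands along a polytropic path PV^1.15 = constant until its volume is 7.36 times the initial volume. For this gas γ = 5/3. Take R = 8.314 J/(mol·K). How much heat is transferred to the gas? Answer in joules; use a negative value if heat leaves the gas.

8710 J

T₁ = P₁V₁/(nR) = 147×44.3/(1.50×8.314) = 522 K.
Polytropic n=1.15: T₂ = T₁(V₁/V₂)^(n−1) = 522×(0.136)^0.15 = 387 K; P₂ = P₁(V₁/V₂)^n = 14.8 kPa.
W = (P₁V₁−P₂V₂)/(n−1) = (147×44.3−14.8×326)/0.15 = 11200 J.
ΔU = nCvΔT = 1.50×12.5×(387−522) = -2530 J.
Q = ΔU + W = 8710 J.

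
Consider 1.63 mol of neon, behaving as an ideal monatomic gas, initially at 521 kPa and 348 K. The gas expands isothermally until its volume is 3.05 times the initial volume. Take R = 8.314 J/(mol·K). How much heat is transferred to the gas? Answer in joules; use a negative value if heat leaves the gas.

5260 J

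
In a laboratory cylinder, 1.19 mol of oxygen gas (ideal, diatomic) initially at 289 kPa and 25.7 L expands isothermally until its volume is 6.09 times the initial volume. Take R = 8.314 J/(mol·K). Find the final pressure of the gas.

47.5 kPa

T₁ = P₁V₁/(nR) = 289×25.7/(1.19×8.314) = 751 K.
Isothermal: T stays 751 K; PV = const ⇒ V₂ = 157 L, P₂ = 47.5 kPa.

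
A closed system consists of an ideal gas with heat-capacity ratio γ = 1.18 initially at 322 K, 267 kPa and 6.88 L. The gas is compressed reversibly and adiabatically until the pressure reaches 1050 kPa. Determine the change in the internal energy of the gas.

2370 J

n = P₁V₁/(RT₁) = 267×6.88/(8.314×322) = 0.686 mol.
Adiabatic: T₂/T₁ = (P₂/P₁)^((γ−1)/γ) ⇒ T₂ = 322×(3.93)^0.153 = 397 K; V₂ = 2.16 L.
For an ideal gas ΔU = nCvΔT with Cv = R/(γ−1) = 46.2 J/(mol·K).
ΔU = 0.686×46.2×(397−322) = 2370 J.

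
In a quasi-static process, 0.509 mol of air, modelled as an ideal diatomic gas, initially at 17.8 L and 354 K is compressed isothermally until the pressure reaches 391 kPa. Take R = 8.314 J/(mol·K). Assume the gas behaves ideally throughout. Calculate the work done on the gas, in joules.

P₁ = nRT₁/V₁ = 0.509×8.314×354/17.8 = 84.2 kPa.
Isothermal: T stays 354 K; PV = const ⇒ V₂ = 3.83 L, P₂ = 391 kPa.
W = nRT ln(V₂/V₁) = 0.509×8.314×354×ln(0.215) = -2300 J.
Work done on the gas = −W_by = 2300 J.

2300 J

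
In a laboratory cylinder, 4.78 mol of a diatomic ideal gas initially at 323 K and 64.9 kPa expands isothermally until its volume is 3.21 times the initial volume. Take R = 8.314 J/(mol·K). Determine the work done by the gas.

V₁ = nRT₁/P₁ = 4.78×8.314×323/64.9 = 198 L.
Isothermal: T stays 323 K; PV = const ⇒ V₂ = 635 L, P₂ = 20.2 kPa.
W = nRT ln(V₂/V₁) = 4.78×8.314×323×ln(3.21) = 15000 J.

15000 J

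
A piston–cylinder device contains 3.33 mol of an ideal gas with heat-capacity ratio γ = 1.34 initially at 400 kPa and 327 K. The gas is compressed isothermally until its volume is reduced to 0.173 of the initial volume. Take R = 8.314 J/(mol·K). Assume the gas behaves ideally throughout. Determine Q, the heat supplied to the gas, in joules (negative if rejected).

-15900 J

V₁ = nRT₁/P₁ = 3.33×8.314×327/400 = 22.6 L.
Isothermal: T stays 327 K; PV = const ⇒ V₂ = 3.92 L, P₂ = 2310 kPa.
ΔU = 0 (ideal gas, T constant).
W = nRT ln(V₂/V₁) = 3.33×8.314×327×ln(0.173) = -15900 J.
Q = ΔU + W = -15900 J.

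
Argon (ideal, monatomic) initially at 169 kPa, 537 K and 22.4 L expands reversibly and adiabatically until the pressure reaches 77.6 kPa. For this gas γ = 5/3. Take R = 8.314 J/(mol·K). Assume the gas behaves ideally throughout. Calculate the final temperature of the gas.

Adiabatic: T₂/T₁ = (P₂/P₁)^((γ−1)/γ) ⇒ T₂ = 537×(0.459)^0.400 = 393 K; V₂ = 35.7 L.

393 K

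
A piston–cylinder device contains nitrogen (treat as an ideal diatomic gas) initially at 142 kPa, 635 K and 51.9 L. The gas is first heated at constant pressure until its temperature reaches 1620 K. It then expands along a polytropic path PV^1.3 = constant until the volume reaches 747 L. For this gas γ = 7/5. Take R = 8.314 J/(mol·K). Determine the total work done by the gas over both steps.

n = P₁V₁/(RT₁) = 142×51.9/(8.314×635) = 1.40 mol.
Step 1 — Isobaric: P stays 142 kPa; V/T = const ⇒ T₂ = 1620 K, V₂ = 132 L.
W = PΔV = 142×(132−51.9) kPa·L = 11400 J.
ΔU = nCvΔT = 1.40×20.8×(1620−635) = 28600 J.
Q = ΔU + W = nCpΔT = 40000 J.
State after step 1: P = 142 kPa, V = 132 L, T = 1620 K.
Step 2 — Polytropic n=1.3: T₂ = T₁(V₁/V₂)^(n−1) = 1620×(0.177)^0.30 = 964 K; P₂ = P₁(V₁/V₂)^n = 15.0 kPa.
W = (P₁V₁−P₂V₂)/(n−1) = (142×132−15.0×747)/0.30 = 25400 J.
ΔU = nCvΔT = 1.40×20.8×(964−1620) = -19000 J.
Q = ΔU + W = 6340 J.
Net over both steps: W = 36800 J, Q = 46400 J, ΔU = 9550 J.

36800 J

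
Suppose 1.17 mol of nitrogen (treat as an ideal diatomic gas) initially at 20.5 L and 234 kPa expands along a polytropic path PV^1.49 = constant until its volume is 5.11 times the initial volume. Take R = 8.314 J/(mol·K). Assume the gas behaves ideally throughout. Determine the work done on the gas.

T₁ = P₁V₁/(nR) = 234×20.5/(1.17×8.314) = 493 K.
Polytropic n=1.49: T₂ = T₁(V₁/V₂)^(n−1) = 493×(0.196)^0.49 = 222 K; P₂ = P₁(V₁/V₂)^n = 20.6 kPa.
W = (P₁V₁−P₂V₂)/(n−1) = (234×20.5−20.6×105)/0.49 = 5390 J.
Work done on the gas = −W_by = -5390 J.

-5390 J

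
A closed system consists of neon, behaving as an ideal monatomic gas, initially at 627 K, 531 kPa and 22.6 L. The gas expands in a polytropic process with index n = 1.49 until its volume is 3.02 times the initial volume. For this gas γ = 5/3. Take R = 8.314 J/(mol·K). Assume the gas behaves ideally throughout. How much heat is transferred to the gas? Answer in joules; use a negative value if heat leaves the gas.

2710 J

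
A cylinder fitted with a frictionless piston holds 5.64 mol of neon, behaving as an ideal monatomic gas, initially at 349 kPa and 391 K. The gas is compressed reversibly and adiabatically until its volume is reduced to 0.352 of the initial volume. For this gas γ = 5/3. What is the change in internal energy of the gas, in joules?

V₁ = nRT₁/P₁ = 5.64×8.314×391/349 = 52.5 L.
Adiabatic: TV^(γ−1) = const ⇒ T₂ = 391×(2.84)^0.667 = 784 K; PV^γ = const ⇒ P₂ = 1990 kPa.
For an ideal gas ΔU = nCvΔT with Cv = (3/2)R = 12.5 J/(mol·K).
ΔU = 5.64×12.5×(784−391) = 27700 J.

27700 J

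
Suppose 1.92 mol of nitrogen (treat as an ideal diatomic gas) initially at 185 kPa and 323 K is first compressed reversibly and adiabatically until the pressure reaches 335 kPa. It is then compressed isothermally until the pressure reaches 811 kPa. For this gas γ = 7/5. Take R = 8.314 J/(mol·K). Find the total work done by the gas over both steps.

-7780 J

V₁ = nRT₁/P₁ = 1.92×8.314×323/185 = 27.9 L.
Step 1 — Adiabatic: T₂/T₁ = (P₂/P₁)^((γ−1)/γ) ⇒ T₂ = 323×(1.81)^0.286 = 383 K; V₂ = 18.2 L.
ΔU = nCvΔT = 1.92×20.8×(383−323) = 2380 J.
Q = 0 for an adiabatic process, so W = −ΔU = -2380 J.
State after step 1: P = 335 kPa, V = 18.2 L, T = 383 K.
Step 2 — Isothermal: T stays 383 K; PV = const ⇒ V₂ = 7.53 L, P₂ = 811 kPa.
ΔU = 0 (ideal gas, T constant).
W = nRT ln(V₂/V₁) = 1.92×8.314×383×ln(0.413) = -5400 J.
Q = ΔU + W = -5400 J.
Net over both steps: W = -7780 J, Q = -5400 J, ΔU = 2380 J.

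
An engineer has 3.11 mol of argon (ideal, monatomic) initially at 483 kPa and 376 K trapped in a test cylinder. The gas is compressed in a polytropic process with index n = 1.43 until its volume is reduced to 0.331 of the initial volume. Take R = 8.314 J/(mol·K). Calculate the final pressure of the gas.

2350 kPa

V₁ = nRT₁/P₁ = 3.11×8.314×376/483 = 20.1 L.
Polytropic n=1.43: T₂ = T₁(V₁/V₂)^(n−1) = 376×(3.02)^0.43 = 605 K; P₂ = P₁(V₁/V₂)^n = 2350 kPa.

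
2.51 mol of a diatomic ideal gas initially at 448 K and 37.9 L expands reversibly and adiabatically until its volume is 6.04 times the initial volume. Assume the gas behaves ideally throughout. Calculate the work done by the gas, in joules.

P₁ = nRT₁/V₁ = 2.51×8.314×448/37.9 = 247 kPa.
Adiabatic: TV^(γ−1) = const ⇒ T₂ = 448×(0.166)^0.400 = 218 K; PV^γ = const ⇒ P₂ = 19.9 kPa.
ΔU = nCvΔT = 2.51×20.8×(218−448) = -12000 J.
Q = 0 for an adiabatic process, so W = −ΔU = 12000 J.

12000 J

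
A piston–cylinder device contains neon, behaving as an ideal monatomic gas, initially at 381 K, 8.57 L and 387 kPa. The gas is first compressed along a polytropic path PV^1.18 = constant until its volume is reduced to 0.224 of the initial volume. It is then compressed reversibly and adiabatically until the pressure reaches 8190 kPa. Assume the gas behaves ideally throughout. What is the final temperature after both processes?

n = P₁V₁/(RT₁) = 387×8.57/(8.314×381) = 1.05 mol.
Step 1 — Polytropic n=1.18: T₂ = T₁(V₁/V₂)^(n−1) = 381×(4.46)^0.18 = 499 K; P₂ = P₁(V₁/V₂)^n = 2260 kPa.
W = (P₁V₁−P₂V₂)/(n−1) = (387×8.57−2260×1.92)/0.18 = -5690 J.
ΔU = nCvΔT = 1.05×12.5×(499−381) = 1540 J.
Q = ΔU + W = -4160 J.
State after step 1: P = 2260 kPa, V = 1.92 L, T = 499 K.
Step 2 — Adiabatic: T₂/T₁ = (P₂/P₁)^((γ−1)/γ) ⇒ T₂ = 499×(3.62)^0.400 = 835 K; V₂ = 0.887 L.
ΔU = nCvΔT = 1.05×12.5×(835−499) = 4380 J.
Q = 0 for an adiabatic process, so W = −ΔU = -4380 J.
Net over both steps: W = -10100 J, Q = -4160 J, ΔU = 5920 J.

835 K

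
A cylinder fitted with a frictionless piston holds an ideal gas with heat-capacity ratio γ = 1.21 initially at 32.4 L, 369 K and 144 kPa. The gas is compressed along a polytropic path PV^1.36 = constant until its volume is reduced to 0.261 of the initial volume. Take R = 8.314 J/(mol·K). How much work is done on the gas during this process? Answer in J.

n = P₁V₁/(RT₁) = 144×32.4/(8.314×369) = 1.52 mol.
Polytropic n=1.36: T₂ = T₁(V₁/V₂)^(n−1) = 369×(3.83)^0.36 = 598 K; P₂ = P₁(V₁/V₂)^n = 895 kPa.
W = (P₁V₁−P₂V₂)/(n−1) = (144×32.4−895×8.46)/0.36 = -8060 J.
Work done on the gas = −W_by = 8060 J.

8060 J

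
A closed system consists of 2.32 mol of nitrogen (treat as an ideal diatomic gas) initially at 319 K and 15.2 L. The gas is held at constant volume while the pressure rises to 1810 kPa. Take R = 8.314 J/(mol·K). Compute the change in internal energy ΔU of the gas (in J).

P₁ = nRT₁/V₁ = 2.32×8.314×319/15.2 = 405 kPa.
Isochoric: V stays 15.2 L; P/T = const ⇒ T₂ = 1430 K, P₂ = 1810 kPa.
For an ideal gas ΔU = nCvΔT with Cv = (5/2)R = 20.8 J/(mol·K).
ΔU = 2.32×20.8×(1430−319) = 53400 J.

53400 J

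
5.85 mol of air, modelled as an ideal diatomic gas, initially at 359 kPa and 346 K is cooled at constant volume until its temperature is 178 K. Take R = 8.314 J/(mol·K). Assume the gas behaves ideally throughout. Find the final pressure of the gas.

185 kPa

V₁ = nRT₁/P₁ = 5.85×8.314×346/359 = 46.9 L.
Isochoric: V stays 46.9 L; P/T = const ⇒ T₂ = 178 K, P₂ = 185 kPa.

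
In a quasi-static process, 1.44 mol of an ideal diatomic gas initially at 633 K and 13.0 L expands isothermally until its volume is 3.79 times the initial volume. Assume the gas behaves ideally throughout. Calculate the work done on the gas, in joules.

-10100 J

P₁ = nRT₁/V₁ = 1.44×8.314×633/13.0 = 583 kPa.
Isothermal: T stays 633 K; PV = const ⇒ V₂ = 49.3 L, P₂ = 154 kPa.
W = nRT ln(V₂/V₁) = 1.44×8.314×633×ln(3.79) = 10100 J.
Work done on the gas = −W_by = -10100 J.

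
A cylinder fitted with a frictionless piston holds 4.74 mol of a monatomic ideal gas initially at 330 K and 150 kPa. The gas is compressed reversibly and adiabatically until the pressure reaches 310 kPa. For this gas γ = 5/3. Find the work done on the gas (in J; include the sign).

V₁ = nRT₁/P₁ = 4.74×8.314×330/150 = 86.7 L.
Adiabatic: T₂/T₁ = (P₂/P₁)^((γ−1)/γ) ⇒ T₂ = 330×(2.07)^0.400 = 441 K; V₂ = 56.1 L.
ΔU = nCvΔT = 4.74×12.5×(441−330) = 6570 J.
Q = 0 for an adiabatic process, so W = −ΔU = -6570 J.
Work done on the gas = −W_by = 6570 J.

6570 J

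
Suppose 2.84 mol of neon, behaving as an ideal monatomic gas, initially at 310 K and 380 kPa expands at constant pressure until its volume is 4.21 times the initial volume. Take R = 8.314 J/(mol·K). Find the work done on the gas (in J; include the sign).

V₁ = nRT₁/P₁ = 2.84×8.314×310/380 = 19.3 L.
Isobaric: P stays 380 kPa; V/T = const ⇒ T₂ = 1310 K, V₂ = 81.1 L.
W = PΔV = 380×(81.1−19.3) kPa·L = 23500 J.
Work done on the gas = −W_by = -23500 J.

-23500 J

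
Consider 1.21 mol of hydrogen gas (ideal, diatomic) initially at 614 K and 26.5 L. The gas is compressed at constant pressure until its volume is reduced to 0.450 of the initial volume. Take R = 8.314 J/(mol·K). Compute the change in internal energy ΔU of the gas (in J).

-8490 J

P₁ = nRT₁/V₁ = 1.21×8.314×614/26.5 = 233 kPa.
Isobaric: P stays 233 kPa; V/T = const ⇒ T₂ = 276 K, V₂ = 11.9 L.
For an ideal gas ΔU = nCvΔT with Cv = (5/2)R = 20.8 J/(mol·K).
ΔU = 1.21×20.8×(276−614) = -8490 J.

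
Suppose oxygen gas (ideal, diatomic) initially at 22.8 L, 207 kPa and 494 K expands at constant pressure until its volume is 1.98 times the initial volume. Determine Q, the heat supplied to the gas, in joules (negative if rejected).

16200 J

n = P₁V₁/(RT₁) = 207×22.8/(8.314×494) = 1.15 mol.
Isobaric: P stays 207 kPa; V/T = const ⇒ T₂ = 978 K, V₂ = 45.1 L.
W = PΔV = 207×(45.1−22.8) kPa·L = 4630 J.
ΔU = nCvΔT = 1.15×20.8×(978−494) = 11600 J.
Q = ΔU + W = nCpΔT = 16200 J.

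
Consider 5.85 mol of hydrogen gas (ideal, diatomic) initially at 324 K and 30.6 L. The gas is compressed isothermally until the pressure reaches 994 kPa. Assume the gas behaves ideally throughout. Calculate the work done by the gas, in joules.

P₁ = nRT₁/V₁ = 5.85×8.314×324/30.6 = 515 kPa.
Isothermal: T stays 324 K; PV = const ⇒ V₂ = 15.9 L, P₂ = 994 kPa.
W = nRT ln(V₂/V₁) = 5.85×8.314×324×ln(0.518) = -10400 J.

-10400 J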